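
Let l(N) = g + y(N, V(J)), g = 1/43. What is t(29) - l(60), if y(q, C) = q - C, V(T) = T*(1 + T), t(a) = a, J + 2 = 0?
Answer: -1248/43 ≈ -29.023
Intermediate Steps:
J = -2 (J = -2 + 0 = -2)
g = 1/43 ≈ 0.023256
l(N) = -85/43 + N (l(N) = 1/43 + (N - (-2)*(1 - 2)) = 1/43 + (N - (-2)*(-1)) = 1/43 + (N - 1*2) = 1/43 + (N - 2) = 1/43 + (-2 + N) = -85/43 + N)
t(29) - l(60) = 29 - (-85/43 + 60) = 29 - 1*2495/43 = 29 - 2495/43 = -1248/43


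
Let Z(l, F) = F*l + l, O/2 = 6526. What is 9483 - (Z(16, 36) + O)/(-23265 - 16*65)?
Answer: 230497959/24305 ≈ 9483.6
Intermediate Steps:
O = 13052 (O = 2*6526 = 13052)
Z(l, F) = l + F*l
9483 - (Z(16, 36) + O)/(-23265 - 16*65) = 9483 - (16*(1 + 36) + 13052)/(-23265 - 16*65) = 9483 - (16*37 + 13052)/(-23265 - 1040) = 9483 - (592 + 13052)/(-24305) = 9483 - 13644*(-1)/24305 = 9483 - 1*(-13644/24305) = 9483 + 13644/24305 = 230497959/24305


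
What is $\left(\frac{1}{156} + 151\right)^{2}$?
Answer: $\frac{554932249}{24336} \approx 22803.0$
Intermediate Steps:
$\left(\frac{1}{156} + 151\right)^{2} = \left(\frac{23557}{156}\right)^{2} = \frac{554932249}{24336}$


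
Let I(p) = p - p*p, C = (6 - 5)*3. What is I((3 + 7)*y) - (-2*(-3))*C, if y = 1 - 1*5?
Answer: -1658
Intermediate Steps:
C = 3 (C = 1*3 = 3)
y = -4 (y = 1 - 5 = -4)
I(p) = p - p²
I((3 + 7)*y) - (-2*(-3))*C = ((3 + 7)*(-4))*(1 - (3 + 7)*(-4)) - (-2*(-3))*3 = (10*(-4))*(1 - 10*(-4)) - 6*3 = -40*(1 - 1*(-40)) - 1*18 = -40*(1 + 40) - 18 = -40*41 - 18 = -1640 - 18 = -1658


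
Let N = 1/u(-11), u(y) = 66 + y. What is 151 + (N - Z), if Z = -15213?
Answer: 845021/55 ≈ 15364.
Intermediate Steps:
N = 1/55 (N = 1/(66 - 11) = 1/55 ≈ 0.018182)
151 + (N - Z) = 151 + (1/55 - 1*(-15213)) = 151 + (1/55 + 15213) = 151 + 836716/55 = 845021/55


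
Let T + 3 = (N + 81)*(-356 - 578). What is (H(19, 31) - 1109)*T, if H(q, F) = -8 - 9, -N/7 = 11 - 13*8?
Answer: 769836066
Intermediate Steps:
N = 651 (N = -7*(11 - 13*8) = -7*(11 - 104) = -7*(-93) = 651)
H(q, F) = -17
T = -683691 (T = -3 + (651 + 81)*(-356 - 578) = -3 + 732*(-934) = -3 - 683688 = -683691)
(H(19, 31) - 1109)*T = (-17 - 1109)*(-683691) = -1126*(-683691) = 769836066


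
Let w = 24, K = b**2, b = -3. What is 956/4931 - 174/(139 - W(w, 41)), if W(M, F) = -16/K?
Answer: -6510694/6247577 ≈ -1.0421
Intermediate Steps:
K = 9 (K = (-3)**2 = 9)
W(M, F) = -16/9
956/4931 - 174/(139 - W(w, 41)) = 956/4931 - 174/(139 - 1*(-16/9)) = 956*(1/4931) - 174/(139 + 16/9) = 956/4931 - 174/1267/9 = 956/4931 - 174*9/1267 = 956/4931 - 1566/1267 = -6510694/6247577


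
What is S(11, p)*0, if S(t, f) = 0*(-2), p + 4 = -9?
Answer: 0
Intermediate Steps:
p = -13 (p = -4 - 9 = -13)
S(t, f) = 0
S(11, p)*0 = 0*0 = 0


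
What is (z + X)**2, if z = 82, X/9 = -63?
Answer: 235225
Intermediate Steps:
X = -567 (X = 9*(-63) = -567)
(z + X)**2 = (82 - 567)**2 = (-485)**2 = 235225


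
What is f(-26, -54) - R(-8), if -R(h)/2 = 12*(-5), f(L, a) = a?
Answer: -174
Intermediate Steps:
R(h) = 120 (R(h) = -24*(-5) = -2*(-60) = 120)
f(-26, -54) - R(-8) = -54 - 1*120 = -54 - 120 = -174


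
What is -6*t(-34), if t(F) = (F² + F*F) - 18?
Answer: -13764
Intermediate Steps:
t(F) = -18 + 2*F² (t(F) = (F² + F²) - 18 = 2*F² - 18 = -18 + 2*F²)
-6*t(-34) = -6*(-18 + 2*(-34)²) = -6*(-18 + 2*1156) = -6*(-18 + 2312) = -6*2294 = -13764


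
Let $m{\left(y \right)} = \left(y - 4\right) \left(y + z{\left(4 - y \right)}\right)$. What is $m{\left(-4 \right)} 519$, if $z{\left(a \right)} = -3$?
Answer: $29064$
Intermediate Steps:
$m{\left(y \right)} = \left(-4 + y\right) \left(-3 + y\right)$ ($m{\left(y \right)} = \left(y - 4\right) \left(y - 3\right) = \left(-4 + y\right) \left(-3 + y\right)$)
$m{\left(-4 \right)} 519 = \left(12 + \left(-4\right)^{2} - -28\right) 519 = \left(12 + 16 + 28\right) 519 = 56 \cdot 519 = 29064$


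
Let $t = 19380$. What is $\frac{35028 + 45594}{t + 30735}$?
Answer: $\frac{26874}{16705} \approx 1.6087$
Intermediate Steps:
$\frac{35028 + 45594}{t + 30735} = \frac{35028 + 45594}{19380 + 30735} = \frac{80622}{50115} = 80622 \cdot \frac{1}{50115} = \frac{26874}{16705}$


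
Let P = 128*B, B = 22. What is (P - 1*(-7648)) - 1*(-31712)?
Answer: 42176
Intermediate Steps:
P = 2816 (P = 128*22 = 2816)
(P - 1*(-7648)) - 1*(-31712) = (2816 - 1*(-7648)) - 1*(-31712) = (2816 + 7648) + 31712 = 10464 + 31712 = 42176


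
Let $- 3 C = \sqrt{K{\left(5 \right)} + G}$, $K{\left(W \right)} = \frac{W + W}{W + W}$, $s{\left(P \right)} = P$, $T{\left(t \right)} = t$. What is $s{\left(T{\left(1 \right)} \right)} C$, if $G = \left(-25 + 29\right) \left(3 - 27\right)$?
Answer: $- \frac{i \sqrt{95}}{3} \approx - 3.2489 i$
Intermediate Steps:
$K{\left(W \right)} = 1$ ($K{\left(W \right)} = \frac{2 W}{2 W} = 2 W \frac{1}{2 W} = 1$)
$G = -96$ ($G = 4 \left(-24\right) = -96$)
$C = - \frac{i \sqrt{95}}{3}$ ($C = - \frac{\sqrt{1 - 96}}{3} = - \frac{\sqrt{-95}}{3} = - \frac{i \sqrt{95}}{3} \approx - 3.2489 i$)
$s{\left(T{\left(1 \right)} \right)} C = 1 \left(- \frac{i \sqrt{95}}{3}\right) = - \frac{i \sqrt{95}}{3}$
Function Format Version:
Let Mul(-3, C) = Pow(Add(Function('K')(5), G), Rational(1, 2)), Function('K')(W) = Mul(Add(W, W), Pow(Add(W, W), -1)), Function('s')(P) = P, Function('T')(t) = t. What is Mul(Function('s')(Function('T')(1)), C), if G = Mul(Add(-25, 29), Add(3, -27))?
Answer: Mul(Rational(-1, 3), I, Pow(95, Rational(1, 2))) ≈ Mul(-3.2489, I)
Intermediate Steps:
Function('K')(W) = 1 (Function('K')(W) = Mul(Mul(2, W), Pow(Mul(2, W), -1)) = Mul(Mul(2, W), Mul(Rational(1, 2), Pow(W, -1))) = 1)
G = -96 (G = Mul(4, -24) = -96)
C = Mul(Rational(-1, 3), I, Pow(95, Rational(1, 2))) (C = Mul(Rational(-1, 3), Pow(Add(1, -96), Rational(1, 2))) = Mul(Rational(-1, 3), Pow(-95, Rational(1, 2))) = Mul(Rational(-1, 3), Mul(I, Pow(95, Rational(1, 2)))) = Mul(Rational(-1, 3), I, Pow(95, Rational(1, 2))) ≈ Mul(-3.2489, I))
Mul(Function('s')(Function('T')(1)), C) = Mul(1, Mul(Rational(-1, 3), I, Pow(95, Rational(1, 2)))) = Mul(Rational(-1, 3), I, Pow(95, Rational(1, 2)))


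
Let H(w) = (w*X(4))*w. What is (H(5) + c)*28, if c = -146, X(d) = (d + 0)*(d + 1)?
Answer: 9912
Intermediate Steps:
X(d) = d*(1 + d)
H(w) = 20*w² (H(w) = (w*(4*(1 + 4)))*w = (w*(4*5))*w = (w*20)*w = (20*w)*w = 20*w²)
(H(5) + c)*28 = (20*5² - 146)*28 = (20*25 - 146)*28 = (500 - 146)*28 = 354*28 = 9912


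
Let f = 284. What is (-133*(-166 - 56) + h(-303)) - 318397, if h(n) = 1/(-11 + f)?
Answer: -78861782/273 ≈ -2.8887e+5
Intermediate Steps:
h(n) = 1/273 (h(n) = 1/(-11 + 284) = 1/273)
(-133*(-166 - 56) + h(-303)) - 318397 = (-133*(-166 - 56) + 1/273) - 318397 = (-133*(-222) + 1/273) - 318397 = (29526 + 1/273) - 318397 = 8060599/273 - 318397 = -78861782/273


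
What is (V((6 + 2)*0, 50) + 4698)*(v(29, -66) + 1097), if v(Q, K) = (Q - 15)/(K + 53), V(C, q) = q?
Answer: 67644756/13 ≈ 5.2034e+6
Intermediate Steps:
v(Q, K) = (-15 + Q)/(53 + K)
(V((6 + 2)*0, 50) + 4698)*(v(29, -66) + 1097) = (50 + 4698)*((-15 + 29)/(53 - 66) + 1097) = 4748*(14/(-13) + 1097) = 4748*(-1/13*14 + 1097) = 4748*(-14/13 + 1097) = 4748*(14247/13) = 67644756/13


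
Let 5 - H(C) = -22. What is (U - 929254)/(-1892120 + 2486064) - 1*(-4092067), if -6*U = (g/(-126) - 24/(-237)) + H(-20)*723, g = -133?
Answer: 20736665179504301/5067530208 ≈ 4.0921e+6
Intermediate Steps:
H(C) = 27 (H(C) = 5 - 1*(-22) = 5 + 22 = 27)
U = -27760507/8532 (U = -((-133/(-126) - 24/(-237)) + 27*723)/6 = -((-133*(-1/126) - 24*(-1/237)) + 19521)/6 = -((19/18 + 8/79) + 19521)/6 = -(1645/1422 + 19521)/6 = -⅙*27760507/1422 = -27760507/8532 ≈ -3253.7)
(U - 929254)/(-1892120 + 2486064) - 1*(-4092067) = (-27760507/8532 - 929254)/(-1892120 + 2486064) - 1*(-4092067) = -7956155635/8532/593944 + 4092067 = -7956155635/8532*1/593944 + 4092067 = -7956155635/5067530208 + 4092067 = 20736665179504301/5067530208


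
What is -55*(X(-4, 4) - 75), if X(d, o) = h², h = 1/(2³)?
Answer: 263945/64 ≈ 4124.1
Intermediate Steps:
h = ⅛ (h = 1/8 = ⅛ ≈ 0.12500)
X(d, o) = 1/64 (X(d, o) = (⅛)² = 1/64)
-55*(X(-4, 4) - 75) = -55*(1/64 - 75) = -55*(-4799/64) = 263945/64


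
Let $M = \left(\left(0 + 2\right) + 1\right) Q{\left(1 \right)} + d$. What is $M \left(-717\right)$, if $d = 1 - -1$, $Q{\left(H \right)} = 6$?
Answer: $-14340$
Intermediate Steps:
$d = 2$ ($d = 1 + 1 = 2$)
$M = 20$ ($M = \left(\left(0 + 2\right) + 1\right) 6 + 2 = \left(2 + 1\right) 6 + 2 = 3 \cdot 6 + 2 = 18 + 2 = 20$)
$M \left(-717\right) = 20 \left(-717\right) = -14340$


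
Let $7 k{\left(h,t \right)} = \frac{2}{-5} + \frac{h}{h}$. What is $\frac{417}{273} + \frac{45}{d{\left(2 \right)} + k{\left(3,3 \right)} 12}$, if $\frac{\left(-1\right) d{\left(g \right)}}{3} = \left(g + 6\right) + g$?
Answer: $- \frac{61}{2366} \approx -0.025782$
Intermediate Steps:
$d{\left(g \right)} = -18 - 6 g$ ($d{\left(g \right)} = - 3 \left(\left(g + 6\right) + g\right) = - 3 \left(\left(6 + g\right) + g\right) = - 3 \left(6 + 2 g\right) = -18 - 6 g$)
$k{\left(h,t \right)} = \frac{3}{35}$ ($k{\left(h,t \right)} = \frac{\frac{2}{-5} + \frac{h}{h}}{7} = \frac{2 \left(- \frac{1}{5}\right) + 1}{7} = \frac{- \frac{2}{5} + 1}{7} = \frac{1}{7} \cdot \frac{3}{5} = \frac{3}{35}$)
$\frac{417}{273} + \frac{45}{d{\left(2 \right)} + k{\left(3,3 \right)} 12} = \frac{417}{273} + \frac{45}{\left(-18 - 12\right) + \frac{3}{35} \cdot 12} = 417 \cdot \frac{1}{273} + \frac{45}{\left(-18 - 12\right) + \frac{36}{35}} = \frac{139}{91} + \frac{45}{-30 + \frac{36}{35}} = \frac{139}{91} + \frac{45}{- \frac{1014}{35}} = \frac{139}{91} + 45 \left(- \frac{35}{1014}\right) = \frac{139}{91} - \frac{525}{338} = - \frac{61}{2366}$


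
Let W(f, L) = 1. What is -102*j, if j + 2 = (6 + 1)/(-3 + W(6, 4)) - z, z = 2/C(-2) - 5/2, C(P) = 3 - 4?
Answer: 102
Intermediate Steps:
C(P) = -1
z = -9/2 (z = 2/(-1) - 5/2 = 2*(-1) - 5*1/2 = -2 - 5/2 = -9/2 ≈ -4.5000)
j = -1 (j = -2 + ((6 + 1)/(-3 + 1) - 1*(-9/2)) = -2 + (7/(-2) + 9/2) = -2 + (7*(-1/2) + 9/2) = -2 + (-7/2 + 9/2) = -2 + 1 = -1)
-102*j = -102*(-1) = 102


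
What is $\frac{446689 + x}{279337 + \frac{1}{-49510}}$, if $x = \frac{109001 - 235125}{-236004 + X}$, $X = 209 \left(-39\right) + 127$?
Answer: $\frac{449735428632180}{281241758944361} \approx 1.5991$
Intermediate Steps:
$X = -8024$ ($X = -8151 + 127 = -8024$)
$x = \frac{31531}{61007}$ ($x = \frac{109001 - 235125}{-236004 - 8024} = - \frac{126124}{-244028} = \left(-126124\right) \left(- \frac{1}{244028}\right) = \frac{31531}{61007} \approx 0.51684$)
$\frac{446689 + x}{279337 + \frac{1}{-49510}} = \frac{446689 + \frac{31531}{61007}}{279337 + \frac{1}{-49510}} = \frac{27251187354}{61007 \left(279337 - \frac{1}{49510}\right)} = \frac{27251187354}{61007 \cdot \frac{13829974869}{49510}} = \frac{27251187354}{61007} \cdot \frac{49510}{13829974869} = \frac{449735428632180}{281241758944361}$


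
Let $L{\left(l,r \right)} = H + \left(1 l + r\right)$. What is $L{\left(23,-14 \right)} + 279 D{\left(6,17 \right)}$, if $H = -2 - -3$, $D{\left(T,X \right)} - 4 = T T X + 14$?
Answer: $175780$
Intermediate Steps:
$D{\left(T,X \right)} = 18 + X T^{2}$ ($D{\left(T,X \right)} = 4 + \left(T T X + 14\right) = 4 + \left(T^{2} X + 14\right) = 4 + \left(X T^{2} + 14\right) = 4 + \left(14 + X T^{2}\right) = 18 + X T^{2}$)
$H = 1$ ($H = -2 + 3 = 1$)
$L{\left(l,r \right)} = 1 + l + r$ ($L{\left(l,r \right)} = 1 + \left(1 l + r\right) = 1 + \left(l + r\right) = 1 + l + r$)
$L{\left(23,-14 \right)} + 279 D{\left(6,17 \right)} = \left(1 + 23 - 14\right) + 279 \left(18 + 17 \cdot 6^{2}\right) = 10 + 279 \left(18 + 17 \cdot 36\right) = 10 + 279 \left(18 + 612\right) = 10 + 279 \cdot 630 = 10 + 175770 = 175780$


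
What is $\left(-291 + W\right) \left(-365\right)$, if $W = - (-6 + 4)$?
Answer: $105485$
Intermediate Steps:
$W = 2$ ($W = \left(-1\right) \left(-2\right) = 2$)
$\left(-291 + W\right) \left(-365\right) = \left(-291 + 2\right) \left(-365\right) = \left(-289\right) \left(-365\right) = 105485$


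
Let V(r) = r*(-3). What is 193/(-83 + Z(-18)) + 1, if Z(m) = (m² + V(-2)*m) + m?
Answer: 308/115 ≈ 2.6783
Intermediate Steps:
V(r) = -3*r
Z(m) = m² + 7*m (Z(m) = (m² + (-3*(-2))*m) + m = (m² + 6*m) + m = m² + 7*m)
193/(-83 + Z(-18)) + 1 = 193/(-83 - 18*(7 - 18)) + 1 = 193/(-83 - 18*(-11)) + 1 = 193/(-83 + 198) + 1 = 193/115 + 1 = 308/115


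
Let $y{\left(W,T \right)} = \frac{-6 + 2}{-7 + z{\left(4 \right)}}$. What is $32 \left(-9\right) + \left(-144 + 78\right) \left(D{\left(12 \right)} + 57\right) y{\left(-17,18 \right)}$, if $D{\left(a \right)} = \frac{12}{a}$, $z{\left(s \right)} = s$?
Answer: $-5392$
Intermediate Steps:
$y{\left(W,T \right)} = \frac{4}{3}$ ($y{\left(W,T \right)} = \frac{-6 + 2}{-7 + 4} = - \frac{4}{-3} = \left(-4\right) \left(- \frac{1}{3}\right) = \frac{4}{3}$)
$32 \left(-9\right) + \left(-144 + 78\right) \left(D{\left(12 \right)} + 57\right) y{\left(-17,18 \right)} = 32 \left(-9\right) + \left(-144 + 78\right) \left(\frac{12}{12} + 57\right) \frac{4}{3} = -288 + - 66 \left(12 \cdot \frac{1}{12} + 57\right) \frac{4}{3} = -288 + - 66 \left(1 + 57\right) \frac{4}{3} = -288 + \left(-66\right) 58 \cdot \frac{4}{3} = -288 - 5104 = -5392$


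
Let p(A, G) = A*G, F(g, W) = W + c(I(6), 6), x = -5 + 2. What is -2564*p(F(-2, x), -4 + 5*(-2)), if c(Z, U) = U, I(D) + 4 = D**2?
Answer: 107688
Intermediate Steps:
I(D) = -4 + D**2
x = -3
F(g, W) = 6 + W (F(g, W) = W + 6 = 6 + W)
-2564*p(F(-2, x), -4 + 5*(-2)) = -2564*(6 - 3)*(-4 + 5*(-2)) = -7692*(-4 - 10) = -7692*(-14) = -2564*(-42) = 107688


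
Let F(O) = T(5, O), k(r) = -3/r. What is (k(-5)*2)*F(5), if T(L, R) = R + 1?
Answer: 36/5 ≈ 7.2000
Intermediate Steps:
T(L, R) = 1 + R
F(O) = 1 + O
(k(-5)*2)*F(5) = (-3/(-5)*2)*(1 + 5) = (-3*(-⅕)*2)*6 = ((⅗)*2)*6 = (6/5)*6 = 36/5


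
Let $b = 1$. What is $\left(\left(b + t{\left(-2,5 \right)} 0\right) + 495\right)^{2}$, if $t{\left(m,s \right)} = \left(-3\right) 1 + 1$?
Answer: $246016$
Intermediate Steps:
$t{\left(m,s \right)} = -2$ ($t{\left(m,s \right)} = -3 + 1 = -2$)
$\left(\left(b + t{\left(-2,5 \right)} 0\right) + 495\right)^{2} = \left(\left(1 - 0\right) + 495\right)^{2} = \left(\left(1 + 0\right) + 495\right)^{2} = \left(1 + 495\right)^{2} = 496^{2} = 246016$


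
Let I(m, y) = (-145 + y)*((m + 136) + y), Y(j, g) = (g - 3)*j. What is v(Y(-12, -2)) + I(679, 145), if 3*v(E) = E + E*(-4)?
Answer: -60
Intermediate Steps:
Y(j, g) = j*(-3 + g) (Y(j, g) = (-3 + g)*j = j*(-3 + g))
v(E) = -E (v(E) = (E + E*(-4))/3 = (E - 4*E)/3 = (-3*E)/3 = -E)
I(m, y) = (-145 + y)*(136 + m + y) (I(m, y) = (-145 + y)*((136 + m) + y) = (-145 + y)*(136 + m + y))
v(Y(-12, -2)) + I(679, 145) = -(-12)*(-3 - 2) + (-19720 + 145² - 145*679 - 9*145 + 679*145) = -(-12)*(-5) + (-19720 + 21025 - 98455 - 1305 + 98455) = -1*60 + 0 = -60 + 0 = -60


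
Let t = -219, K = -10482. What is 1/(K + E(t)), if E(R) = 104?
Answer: -1/10378 ≈ -9.6358e-5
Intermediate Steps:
1/(K + E(t)) = 1/(-10482 + 104) = 1/(-10378) = -1/10378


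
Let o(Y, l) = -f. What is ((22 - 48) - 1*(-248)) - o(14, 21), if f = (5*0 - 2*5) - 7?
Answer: 205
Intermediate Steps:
f = -17 (f = (0 - 10) - 7 = -10 - 7 = -17)
o(Y, l) = 17 (o(Y, l) = -1*(-17) = 17)
((22 - 48) - 1*(-248)) - o(14, 21) = ((22 - 48) - 1*(-248)) - 1*17 = (-26 + 248) - 17 = 222 - 17 = 205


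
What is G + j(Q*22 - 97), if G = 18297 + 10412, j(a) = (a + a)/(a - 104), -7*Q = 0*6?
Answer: 5770703/201 ≈ 28710.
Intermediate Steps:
Q = 0 (Q = -0*6 = -1/7*0 = 0)
j(a) = 2*a/(-104 + a) (j(a) = (2*a)/(-104 + a) = 2*a/(-104 + a))
G = 28709
G + j(Q*22 - 97) = 28709 + 2*(0*22 - 97)/(-104 + (0*22 - 97)) = 28709 + 2*(0 - 97)/(-104 + (0 - 97)) = 28709 + 2*(-97)/(-104 - 97) = 28709 + 2*(-97)/(-201) = 28709 + 2*(-97)*(-1/201) = 28709 + 194/201 = 5770703/201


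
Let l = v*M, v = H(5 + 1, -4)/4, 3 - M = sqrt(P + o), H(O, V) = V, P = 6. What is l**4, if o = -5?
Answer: 16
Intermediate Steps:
M = 2 (M = 3 - sqrt(6 - 5) = 3 - sqrt(1) = 3 - 1*1 = 3 - 1 = 2)
v = -1 (v = -4/4 = -4*1/4 = -1)
l = -2 (l = -1*2 = -2)
l**4 = (-2)**4 = 16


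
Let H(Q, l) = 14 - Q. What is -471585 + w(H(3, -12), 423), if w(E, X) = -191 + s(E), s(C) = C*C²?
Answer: -470445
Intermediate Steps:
s(C) = C³
w(E, X) = -191 + E³
-471585 + w(H(3, -12), 423) = -471585 + (-191 + (14 - 1*3)³) = -471585 + (-191 + (14 - 3)³) = -471585 + (-191 + 11³) = -471585 + (-191 + 1331) = -471585 + 1140 = -470445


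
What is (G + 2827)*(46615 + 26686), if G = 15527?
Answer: 1345366554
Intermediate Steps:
(G + 2827)*(46615 + 26686) = (15527 + 2827)*(46615 + 26686) = 18354*73301 = 1345366554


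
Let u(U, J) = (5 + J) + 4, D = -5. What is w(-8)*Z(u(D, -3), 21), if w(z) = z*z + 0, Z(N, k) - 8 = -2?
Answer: 384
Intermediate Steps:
u(U, J) = 9 + J
Z(N, k) = 6 (Z(N, k) = 8 - 2 = 6)
w(z) = z² (w(z) = z² + 0 = z²)
w(-8)*Z(u(D, -3), 21) = (-8)²*6 = 64*6 = 384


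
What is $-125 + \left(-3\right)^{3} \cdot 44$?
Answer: $-1313$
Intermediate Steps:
$-125 + \left(-3\right)^{3} \cdot 44 = -125 - 1188 = -1313$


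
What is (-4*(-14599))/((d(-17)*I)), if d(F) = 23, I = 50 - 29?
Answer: 58396/483 ≈ 120.90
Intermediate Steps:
I = 21
(-4*(-14599))/((d(-17)*I)) = (-4*(-14599))/((23*21)) = 58396/483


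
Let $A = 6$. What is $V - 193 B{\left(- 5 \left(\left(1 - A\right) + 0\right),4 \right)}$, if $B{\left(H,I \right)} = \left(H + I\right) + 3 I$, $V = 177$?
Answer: $-7736$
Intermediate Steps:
$B{\left(H,I \right)} = H + 4 I$
$V - 193 B{\left(- 5 \left(\left(1 - A\right) + 0\right),4 \right)} = 177 - 193 \left(- 5 \left(\left(1 - 6\right) + 0\right) + 4 \cdot 4\right) = 177 - 193 \left(- 5 \left(\left(1 - 6\right) + 0\right) + 16\right) = 177 - 193 \left(- 5 \left(-5 + 0\right) + 16\right) = 177 - 193 \left(\left(-5\right) \left(-5\right) + 16\right) = 177 - 193 \left(25 + 16\right) = 177 - 7913 = -7736$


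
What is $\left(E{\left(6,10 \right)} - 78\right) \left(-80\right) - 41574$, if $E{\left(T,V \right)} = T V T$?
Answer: $-64134$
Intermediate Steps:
$E{\left(T,V \right)} = V T^{2}$
$\left(E{\left(6,10 \right)} - 78\right) \left(-80\right) - 41574 = \left(10 \cdot 6^{2} - 78\right) \left(-80\right) - 41574 = \left(10 \cdot 36 - 78\right) \left(-80\right) - 41574 = \left(360 - 78\right) \left(-80\right) - 41574 = 282 \left(-80\right) - 41574 = -22560 - 41574 = -64134$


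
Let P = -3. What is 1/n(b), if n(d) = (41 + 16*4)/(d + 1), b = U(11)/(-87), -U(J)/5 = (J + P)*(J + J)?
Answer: 967/9135 ≈ 0.10586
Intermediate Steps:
U(J) = -10*J*(-3 + J) (U(J) = -5*(J - 3)*(J + J) = -5*(-3 + J)*2*J = -10*J*(-3 + J))
b = 880/87 (b = (10*11*(3 - 1*11))/(-87) = (10*11*(3 - 11))*(-1/87) = (10*11*(-8))*(-1/87) = -880*(-1/87) = 880/87 ≈ 10.115)
n(d) = 105/(1 + d) (n(d) = (41 + 64)/(1 + d) = 105/(1 + d))
1/n(b) = 1/(105/(1 + 880/87)) = 1/(105/(967/87)) = 1/(105*(87/967)) = 1/(9135/967) = 967/9135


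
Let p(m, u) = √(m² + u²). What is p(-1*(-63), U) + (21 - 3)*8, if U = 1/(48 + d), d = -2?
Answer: 144 + √8398405/46 ≈ 207.00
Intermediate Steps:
U = 1/46 (U = 1/(48 - 2) = 1/46 ≈ 0.021739)
p(-1*(-63), U) + (21 - 3)*8 = √((-1*(-63))² + (1/46)²) + (21 - 3)*8 = √(63² + 1/2116) + 18*8 = √(3969 + 1/2116) + 144 = √(8398405/2116) + 144 = √8398405/46 + 144 = 144 + √8398405/46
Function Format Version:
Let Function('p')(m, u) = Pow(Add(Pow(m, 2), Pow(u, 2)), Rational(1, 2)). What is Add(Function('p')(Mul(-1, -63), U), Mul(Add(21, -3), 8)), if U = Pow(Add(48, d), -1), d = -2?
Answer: Add(144, Mul(Rational(1, 46), Pow(8398405, Rational(1, 2)))) ≈ 207.00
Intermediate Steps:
U = Rational(1, 46) (U = Pow(Add(48, -2), -1) = Pow(46, -1) = Rational(1, 46) ≈ 0.021739)
Add(Function('p')(Mul(-1, -63), U), Mul(Add(21, -3), 8)) = Add(Pow(Add(Pow(Mul(-1, -63), 2), Pow(Rational(1, 46), 2)), Rational(1, 2)), Mul(Add(21, -3), 8)) = Add(Pow(Add(Pow(63, 2), Rational(1, 2116)), Rational(1, 2)), Mul(18, 8)) = Add(Pow(Add(3969, Rational(1, 2116)), Rational(1, 2)), 144) = Add(Pow(Rational(8398405, 2116), Rational(1, 2)), 144) = Add(Mul(Rational(1, 46), Pow(8398405, Rational(1, 2))), 144) = Add(144, Mul(Rational(1, 46), Pow(8398405, Rational(1, 2))))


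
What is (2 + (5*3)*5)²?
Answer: 5929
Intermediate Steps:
(2 + (5*3)*5)² = (2 + 15*5)² = (2 + 75)² = 77² = 5929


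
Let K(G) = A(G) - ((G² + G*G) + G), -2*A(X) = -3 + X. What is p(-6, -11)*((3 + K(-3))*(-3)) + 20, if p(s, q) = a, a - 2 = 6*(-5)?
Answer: -736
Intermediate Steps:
A(X) = 3/2 - X/2 (A(X) = -(-3 + X)/2 = 3/2 - X/2)
a = -28 (a = 2 + 6*(-5) = 2 - 30 = -28)
p(s, q) = -28
K(G) = 3/2 - 2*G² - 3*G/2 (K(G) = (3/2 - G/2) - ((G² + G*G) + G) = (3/2 - G/2) - ((G² + G²) + G) = (3/2 - G/2) - (2*G² + G) = (3/2 - G/2) - (G + 2*G²) = (3/2 - G/2) + (-G - 2*G²) = 3/2 - 2*G² - 3*G/2)
p(-6, -11)*((3 + K(-3))*(-3)) + 20 = -28*(3 + (3/2 - 2*(-3)² - 3/2*(-3)))*(-3) + 20 = -28*(3 + (3/2 - 2*9 + 9/2))*(-3) + 20 = -28*(3 + (3/2 - 18 + 9/2))*(-3) + 20 = -28*(3 - 12)*(-3) + 20 = -(-252)*(-3) + 20 = -28*27 + 20 = -756 + 20 = -736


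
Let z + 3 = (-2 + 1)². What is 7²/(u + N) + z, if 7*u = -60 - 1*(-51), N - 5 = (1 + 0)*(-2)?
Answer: 319/12 ≈ 26.583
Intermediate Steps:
N = 3 (N = 5 + (1 + 0)*(-2) = 5 + 1*(-2) = 5 - 2 = 3)
u = -9/7 (u = (-60 - 1*(-51))/7 = (-60 + 51)/7 = (⅐)*(-9) = -9/7 ≈ -1.2857)
z = -2 (z = -3 + (-2 + 1)² = -3 + (-1)² = -3 + 1 = -2)
7²/(u + N) + z = 7²/(-9/7 + 3) - 2 = 49/(12/7) - 2 = (7/12)*49 - 2 = 343/12 - 2 = 319/12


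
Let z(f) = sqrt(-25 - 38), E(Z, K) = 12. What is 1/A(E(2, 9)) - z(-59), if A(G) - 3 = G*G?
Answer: 1/147 - 3*I*sqrt(7) ≈ 0.0068027 - 7.9373*I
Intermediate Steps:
A(G) = 3 + G**2 (A(G) = 3 + G*G = 3 + G**2)
z(f) = 3*I*sqrt(7) (z(f) = sqrt(-63) = 3*I*sqrt(7))
1/A(E(2, 9)) - z(-59) = 1/(3 + 12**2) - 3*I*sqrt(7) = 1/(3 + 144) - 3*I*sqrt(7) = 1/147 - 3*I*sqrt(7)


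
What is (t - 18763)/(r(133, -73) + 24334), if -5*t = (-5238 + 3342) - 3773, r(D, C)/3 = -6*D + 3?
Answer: -88146/109745 ≈ -0.80319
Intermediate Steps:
r(D, C) = 9 - 18*D (r(D, C) = 3*(-6*D + 3) = 3*(3 - 6*D) = 9 - 18*D)
t = 5669/5 (t = -((-5238 + 3342) - 3773)/5 = -(-1896 - 3773)/5 = -⅕*(-5669) = 5669/5 ≈ 1133.8)
(t - 18763)/(r(133, -73) + 24334) = (5669/5 - 18763)/((9 - 18*133) + 24334) = -88146/(5*((9 - 2394) + 24334)) = -88146/(5*(-2385 + 24334)) = -88146/5/21949 = -88146/5*1/21949 = -88146/109745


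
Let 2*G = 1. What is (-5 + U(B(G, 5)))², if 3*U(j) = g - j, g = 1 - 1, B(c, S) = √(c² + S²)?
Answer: (30 + √101)²/36 ≈ 44.555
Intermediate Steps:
G = ½ (G = (½)*1 = ½ ≈ 0.50000)
B(c, S) = √(S² + c²)
g = 0
U(j) = -j/3 (U(j) = (0 - j)/3 = (-j)/3 = -j/3)
(-5 + U(B(G, 5)))² = (-5 - √(5² + (½)²)/3)² = (-5 - √(25 + ¼)/3)² = (-5 - √101/6)²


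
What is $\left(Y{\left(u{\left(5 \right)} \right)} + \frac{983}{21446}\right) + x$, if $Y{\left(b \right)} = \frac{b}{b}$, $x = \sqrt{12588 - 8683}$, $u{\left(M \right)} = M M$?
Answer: $\frac{22429}{21446} + \sqrt{3905} \approx 63.536$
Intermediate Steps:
$u{\left(M \right)} = M^{2}$
$x = \sqrt{3905} \approx 62.49$
$Y{\left(b \right)} = 1$
$\left(Y{\left(u{\left(5 \right)} \right)} + \frac{983}{21446}\right) + x = \left(1 + \frac{983}{21446}\right) + \sqrt{3905} = \frac{22429}{21446} + \sqrt{3905}$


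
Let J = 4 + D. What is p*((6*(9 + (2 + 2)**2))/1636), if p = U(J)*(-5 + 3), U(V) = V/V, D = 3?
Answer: -75/409 ≈ -0.18337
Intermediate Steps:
J = 7 (J = 4 + 3 = 7)
U(V) = 1
p = -2 (p = 1*(-5 + 3) = 1*(-2) = -2)
p*((6*(9 + (2 + 2)**2))/1636) = -2*6*(9 + (2 + 2)**2)/1636 = -2*6*(9 + 4**2)/1636 = -2*6*(9 + 16)/1636 = -2*6*25/1636 = -300/1636 = -2*75/818 = -75/409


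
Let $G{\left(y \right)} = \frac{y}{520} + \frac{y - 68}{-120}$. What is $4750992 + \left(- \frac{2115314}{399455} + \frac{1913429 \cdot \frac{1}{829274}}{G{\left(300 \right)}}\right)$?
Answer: $\frac{416270128261373805733}{87617647279715} \approx 4.751 \cdot 10^{6}$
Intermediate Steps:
$G{\left(y \right)} = \frac{17}{30} - \frac{y}{156}$ ($G{\left(y \right)} = y \frac{1}{520} + \left(y - 68\right) \left(- \frac{1}{120}\right) = \frac{y}{520} + \left(-68 + y\right) \left(- \frac{1}{120}\right) = \frac{y}{520} - \left(- \frac{17}{30} + \frac{y}{120}\right) = \frac{17}{30} - \frac{y}{156}$)
$4750992 + \left(- \frac{2115314}{399455} + \frac{1913429 \cdot \frac{1}{829274}}{G{\left(300 \right)}}\right) = 4750992 - \left(\frac{2115314}{399455} - \frac{1913429 \cdot \frac{1}{829274}}{\frac{17}{30} - \frac{25}{13}}\right) = 4750992 - \left(\frac{2115314}{399455} - \frac{1913429}{829274 \left(- \frac{529}{390}\right)}\right) = 4750992 + \left(- \frac{2115314}{399455} + \frac{1913429}{829274} \left(- \frac{390}{529}\right)\right) = 4750992 - \frac{613023373921547}{87617647279715} = \frac{416270128261373805733}{87617647279715}$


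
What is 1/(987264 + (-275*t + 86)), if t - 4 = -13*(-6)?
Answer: 1/964800 ≈ 1.0365e-6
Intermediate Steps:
t = 82 (t = 4 - 13*(-6) = 4 + 78 = 82)
1/(987264 + (-275*t + 86)) = 1/(987264 + (-275*82 + 86)) = 1/(987264 + (-22550 + 86)) = 1/(987264 - 22464) = 1/964800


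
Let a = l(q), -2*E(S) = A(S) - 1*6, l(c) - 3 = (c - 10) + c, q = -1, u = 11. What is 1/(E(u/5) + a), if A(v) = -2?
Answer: -⅕ ≈ -0.20000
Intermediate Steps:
l(c) = -7 + 2*c (l(c) = 3 + ((c - 10) + c) = 3 + ((-10 + c) + c) = 3 + (-10 + 2*c) = -7 + 2*c)
E(S) = 4 (E(S) = -(-2 - 1*6)/2 = -(-2 - 6)/2 = -½*(-8) = 4)
a = -9 (a = -7 + 2*(-1) = -7 - 2 = -9)
1/(E(u/5) + a) = 1/(4 - 9) = 1/(-5) = -⅕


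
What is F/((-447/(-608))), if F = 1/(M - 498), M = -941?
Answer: -608/643233 ≈ -0.00094523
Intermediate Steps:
F = -1/1439 (F = 1/(-941 - 498) = 1/(-1439) = -1/1439 ≈ -0.00069493)
F/((-447/(-608))) = -1/(1439*((-447/(-608)))) = -1/(1439*((-447*(-1/608)))) = -1/(1439*447/608) = -1/1439*608/447 = -608/643233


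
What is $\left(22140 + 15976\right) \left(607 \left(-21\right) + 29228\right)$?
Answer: $628189796$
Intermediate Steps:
$\left(22140 + 15976\right) \left(607 \left(-21\right) + 29228\right) = 38116 \left(-12747 + 29228\right) = 38116 \cdot 16481 = 628189796$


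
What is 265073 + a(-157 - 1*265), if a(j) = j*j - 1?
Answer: 443156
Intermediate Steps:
a(j) = -1 + j² (a(j) = j² - 1 = -1 + j²)
265073 + a(-157 - 1*265) = 265073 + (-1 + (-157 - 1*265)²) = 265073 + (-1 + (-157 - 265)²) = 265073 + (-1 + (-422)²) = 265073 + (-1 + 178084) = 265073 + 178083 = 443156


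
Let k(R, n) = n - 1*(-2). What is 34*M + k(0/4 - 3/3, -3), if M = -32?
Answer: -1089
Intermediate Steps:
k(R, n) = 2 + n (k(R, n) = n + 2 = 2 + n)
34*M + k(0/4 - 3/3, -3) = 34*(-32) + (2 - 3) = -1088 - 1 = -1089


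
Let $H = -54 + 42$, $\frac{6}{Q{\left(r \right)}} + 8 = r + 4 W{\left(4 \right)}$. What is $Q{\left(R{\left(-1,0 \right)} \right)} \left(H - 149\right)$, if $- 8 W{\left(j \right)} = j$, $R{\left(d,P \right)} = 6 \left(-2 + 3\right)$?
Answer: $\frac{483}{2} \approx 241.5$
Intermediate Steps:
$R{\left(d,P \right)} = 6$ ($R{\left(d,P \right)} = 6 \cdot 1 = 6$)
$W{\left(j \right)} = - \frac{j}{8}$
$Q{\left(r \right)} = \frac{6}{-10 + r}$ ($Q{\left(r \right)} = \frac{6}{-8 + \left(r + 4 \left(\left(- \frac{1}{8}\right) 4\right)\right)} = \frac{6}{-8 + \left(r + 4 \left(- \frac{1}{2}\right)\right)} = \frac{6}{-8 + \left(r - 2\right)} = \frac{6}{-8 + \left(-2 + r\right)} = \frac{6}{-10 + r}$)
$H = -12$
$Q{\left(R{\left(-1,0 \right)} \right)} \left(H - 149\right) = \frac{6}{-10 + 6} \left(-12 - 149\right) = \frac{6}{-4} \left(-161\right) = 6 \left(- \frac{1}{4}\right) \left(-161\right) = \left(- \frac{3}{2}\right) \left(-161\right) = \frac{483}{2}$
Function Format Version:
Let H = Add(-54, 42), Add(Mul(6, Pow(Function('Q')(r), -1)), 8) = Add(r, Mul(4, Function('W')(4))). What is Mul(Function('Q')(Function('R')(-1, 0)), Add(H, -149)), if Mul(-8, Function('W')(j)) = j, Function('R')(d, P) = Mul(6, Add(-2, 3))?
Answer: Rational(483, 2) ≈ 241.50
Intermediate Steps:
Function('R')(d, P) = 6 (Function('R')(d, P) = Mul(6, 1) = 6)
Function('W')(j) = Mul(Rational(-1, 8), j)
Function('Q')(r) = Mul(6, Pow(Add(-10, r), -1)) (Function('Q')(r) = Mul(6, Pow(Add(-8, Add(r, Mul(4, Mul(Rational(-1, 8), 4)))), -1)) = Mul(6, Pow(Add(-8, Add(r, Mul(4, Rational(-1, 2)))), -1)) = Mul(6, Pow(Add(-8, Add(r, -2)), -1)) = Mul(6, Pow(Add(-8, Add(-2, r)), -1)) = Mul(6, Pow(Add(-10, r), -1)))
H = -12
Mul(Function('Q')(Function('R')(-1, 0)), Add(H, -149)) = Mul(Mul(6, Pow(Add(-10, 6), -1)), Add(-12, -149)) = Mul(Mul(6, Pow(-4, -1)), -161) = Mul(Mul(6, Rational(-1, 4)), -161) = Mul(Rational(-3, 2), -161) = Rational(483, 2)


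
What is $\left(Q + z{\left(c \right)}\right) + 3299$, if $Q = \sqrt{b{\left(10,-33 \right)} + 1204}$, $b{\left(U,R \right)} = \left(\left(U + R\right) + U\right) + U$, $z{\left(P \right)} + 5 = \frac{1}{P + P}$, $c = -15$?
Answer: $\frac{98819}{30} + \sqrt{1201} \approx 3328.6$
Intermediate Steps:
$z{\left(P \right)} = -5 + \frac{1}{2 P}$ ($z{\left(P \right)} = -5 + \frac{1}{P + P} = -5 + \frac{1}{2 P}$)
$b{\left(U,R \right)} = R + 3 U$ ($b{\left(U,R \right)} = \left(\left(R + U\right) + U\right) + U = \left(R + 2 U\right) + U = R + 3 U$)
$Q = \sqrt{1201}$ ($Q = \sqrt{\left(-33 + 3 \cdot 10\right) + 1204} = \sqrt{\left(-33 + 30\right) + 1204} = \sqrt{-3 + 1204} = \sqrt{1201} \approx 34.655$)
$\left(Q + z{\left(c \right)}\right) + 3299 = \left(\sqrt{1201} - \left(5 - \frac{1}{2 \left(-15\right)}\right)\right) + 3299 = \left(\sqrt{1201} + \left(-5 + \frac{1}{2} \left(- \frac{1}{15}\right)\right)\right) + 3299 = \left(\sqrt{1201} - \frac{151}{30}\right) + 3299 = \left(- \frac{151}{30} + \sqrt{1201}\right) + 3299 = \frac{98819}{30} + \sqrt{1201}$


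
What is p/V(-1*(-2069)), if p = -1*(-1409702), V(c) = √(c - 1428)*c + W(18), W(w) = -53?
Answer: 37357103/1371982496 + 1458336719*√641/1371982496 ≈ 26.939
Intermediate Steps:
V(c) = -53 + c*√(-1428 + c) (V(c) = √(c - 1428)*c - 53 = √(-1428 + c)*c - 53 = c*√(-1428 + c) - 53 = -53 + c*√(-1428 + c))
p = 1409702
p/V(-1*(-2069)) = 1409702/(-53 + (-1*(-2069))*√(-1428 - 1*(-2069))) = 1409702/(-53 + 2069*√(-1428 + 2069)) = 1409702/(-53 + 2069*√641)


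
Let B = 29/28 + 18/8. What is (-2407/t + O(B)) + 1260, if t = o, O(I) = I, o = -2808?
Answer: 24847993/19656 ≈ 1264.1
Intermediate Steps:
B = 23/7 (B = 29*(1/28) + 18*(⅛) = 29/28 + 9/4 = 23/7 ≈ 3.2857)
t = -2808
(-2407/t + O(B)) + 1260 = (-2407/(-2808) + 23/7) + 1260 = (-2407*(-1/2808) + 23/7) + 1260 = (2407/2808 + 23/7) + 1260 = 81433/19656 + 1260 = 24847993/19656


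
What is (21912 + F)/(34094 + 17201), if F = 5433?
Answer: 5469/10259 ≈ 0.53309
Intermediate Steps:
(21912 + F)/(34094 + 17201) = (21912 + 5433)/(34094 + 17201) = 27345/51295 = 27345*(1/51295) = 5469/10259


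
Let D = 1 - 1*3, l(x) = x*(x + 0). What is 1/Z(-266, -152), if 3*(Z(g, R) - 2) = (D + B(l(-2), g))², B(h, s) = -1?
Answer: ⅕ ≈ 0.20000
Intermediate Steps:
l(x) = x² (l(x) = x*x = x²)
D = -2 (D = 1 - 3 = -2)
Z(g, R) = 5 (Z(g, R) = 2 + (-2 - 1)²/3 = 2 + (⅓)*(-3)² = 2 + (⅓)*9 = 2 + 3 = 5)
1/Z(-266, -152) = 1/5 = ⅕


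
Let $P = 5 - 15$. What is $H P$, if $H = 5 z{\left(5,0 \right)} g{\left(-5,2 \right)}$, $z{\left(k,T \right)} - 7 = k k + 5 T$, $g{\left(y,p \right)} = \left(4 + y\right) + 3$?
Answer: $-3200$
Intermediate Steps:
$g{\left(y,p \right)} = 7 + y$
$z{\left(k,T \right)} = 7 + k^{2} + 5 T$ ($z{\left(k,T \right)} = 7 + \left(k k + 5 T\right) = 7 + \left(k^{2} + 5 T\right) = 7 + k^{2} + 5 T$)
$P = -10$ ($P = 5 - 15 = -10$)
$H = 320$ ($H = 5 \left(7 + 5^{2} + 5 \cdot 0\right) \left(7 - 5\right) = 5 \left(7 + 25 + 0\right) 2 = 5 \cdot 32 \cdot 2 = 160 \cdot 2 = 320$)
$H P = 320 \left(-10\right) = -3200$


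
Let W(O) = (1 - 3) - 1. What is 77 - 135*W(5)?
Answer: 482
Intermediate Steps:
W(O) = -3 (W(O) = -2 - 1 = -3)
77 - 135*W(5) = 77 - 135*(-3) = 77 + 405 = 482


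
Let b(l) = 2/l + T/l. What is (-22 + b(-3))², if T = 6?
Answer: 5476/9 ≈ 608.44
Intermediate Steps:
b(l) = 8/l (b(l) = 2/l + 6/l = 8/l)
(-22 + b(-3))² = (-22 + 8/(-3))² = (-22 + 8*(-⅓))² = (-22 - 8/3)² = (-74/3)² = 5476/9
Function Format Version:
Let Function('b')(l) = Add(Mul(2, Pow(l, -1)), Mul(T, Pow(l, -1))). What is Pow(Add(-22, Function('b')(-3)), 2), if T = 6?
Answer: Rational(5476, 9) ≈ 608.44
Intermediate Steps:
Function('b')(l) = Mul(8, Pow(l, -1)) (Function('b')(l) = Add(Mul(2, Pow(l, -1)), Mul(6, Pow(l, -1))) = Mul(8, Pow(l, -1)))
Pow(Add(-22, Function('b')(-3)), 2) = Pow(Add(-22, Mul(8, Pow(-3, -1))), 2) = Pow(Add(-22, Mul(8, Rational(-1, 3))), 2) = Pow(Add(-22, Rational(-8, 3)), 2) = Pow(Rational(-74, 3), 2) = Rational(5476, 9)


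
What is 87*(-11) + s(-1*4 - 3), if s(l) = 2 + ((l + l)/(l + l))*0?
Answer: -955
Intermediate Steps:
s(l) = 2 (s(l) = 2 + ((2*l)/((2*l)))*0 = 2 + ((2*l)*(1/(2*l)))*0 = 2 + 1*0 = 2 + 0 = 2)
87*(-11) + s(-1*4 - 3) = 87*(-11) + 2 = -957 + 2 = -955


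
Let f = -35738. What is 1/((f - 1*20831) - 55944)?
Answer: -1/112513 ≈ -8.8879e-6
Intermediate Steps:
1/((f - 1*20831) - 55944) = 1/((-35738 - 1*20831) - 55944) = 1/((-35738 - 20831) - 55944) = 1/(-56569 - 55944) = 1/(-112513) = -1/112513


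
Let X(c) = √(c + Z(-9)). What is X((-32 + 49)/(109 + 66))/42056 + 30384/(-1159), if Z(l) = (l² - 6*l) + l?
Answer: -30384/1159 + √154469/1471960 ≈ -26.215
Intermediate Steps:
Z(l) = l² - 5*l
X(c) = √(126 + c) (X(c) = √(c - 9*(-5 - 9)) = √(c - 9*(-14)) = √(c + 126) = √(126 + c))
X((-32 + 49)/(109 + 66))/42056 + 30384/(-1159) = √(126 + (-32 + 49)/(109 + 66))/42056 + 30384/(-1159) = √(126 + 17/175)*(1/42056) + 30384*(-1/1159) = √(126 + 17*(1/175))*(1/42056) - 30384/1159 = √(126 + 17/175)*(1/42056) - 30384/1159 = √(22067/175)*(1/42056) - 30384/1159 = (√154469/35)*(1/42056) - 30384/1159 = √154469/1471960 - 30384/1159 = -30384/1159 + √154469/1471960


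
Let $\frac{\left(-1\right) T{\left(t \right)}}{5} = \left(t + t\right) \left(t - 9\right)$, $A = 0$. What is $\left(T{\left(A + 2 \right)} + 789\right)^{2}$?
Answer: $863041$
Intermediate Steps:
$T{\left(t \right)} = - 10 t \left(-9 + t\right)$ ($T{\left(t \right)} = - 5 \left(t + t\right) \left(t - 9\right) = - 5 \cdot 2 t \left(-9 + t\right) = - 10 t \left(-9 + t\right)$)
$\left(T{\left(A + 2 \right)} + 789\right)^{2} = \left(10 \left(0 + 2\right) \left(9 - \left(0 + 2\right)\right) + 789\right)^{2} = \left(10 \cdot 2 \left(9 - 2\right) + 789\right)^{2} = \left(10 \cdot 2 \cdot 7 + 789\right)^{2} = \left(140 + 789\right)^{2} = 929^{2} = 863041$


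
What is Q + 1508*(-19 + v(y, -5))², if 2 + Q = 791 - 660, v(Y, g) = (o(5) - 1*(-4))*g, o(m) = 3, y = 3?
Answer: 4397457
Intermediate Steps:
v(Y, g) = 7*g (v(Y, g) = (3 - 1*(-4))*g = (3 + 4)*g = 7*g)
Q = 129 (Q = -2 + (791 - 660) = -2 + 131 = 129)
Q + 1508*(-19 + v(y, -5))² = 129 + 1508*(-19 + 7*(-5))² = 129 + 1508*(-19 - 35)² = 129 + 1508*(-54)² = 129 + 1508*2916 = 129 + 4397328 = 4397457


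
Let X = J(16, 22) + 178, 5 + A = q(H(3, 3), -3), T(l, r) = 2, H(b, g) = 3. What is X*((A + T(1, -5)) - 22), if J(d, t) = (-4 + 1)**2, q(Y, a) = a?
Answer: -5236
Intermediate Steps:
J(d, t) = 9 (J(d, t) = (-3)**2 = 9)
A = -8 (A = -5 - 3 = -8)
X = 187 (X = 9 + 178 = 187)
X*((A + T(1, -5)) - 22) = 187*((-8 + 2) - 22) = 187*(-6 - 22) = 187*(-28) = -5236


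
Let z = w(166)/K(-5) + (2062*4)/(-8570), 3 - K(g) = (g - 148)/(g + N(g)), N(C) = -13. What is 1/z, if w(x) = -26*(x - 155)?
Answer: 4285/218696 ≈ 0.019593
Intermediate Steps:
K(g) = 3 - (-148 + g)/(-13 + g) (K(g) = 3 - (g - 148)/(g - 13) = 3 - (-148 + g)/(-13 + g))
w(x) = 4030 - 26*x (w(x) = -26*(-155 + x) = 4030 - 26*x)
z = 218696/4285 (z = (4030 - 26*166)/(((109 + 2*(-5))/(-13 - 5))) + (2062*4)/(-8570) = (4030 - 4316)/(((109 - 10)/(-18))) + 8248*(-1/8570) = -286/((-1/18*99)) - 4124/4285 = -286/(-11/2) - 4124/4285 = -286*(-2/11) - 4124/4285 = 52 - 4124/4285 = 218696/4285 ≈ 51.038)
1/z = 1/(218696/4285) = 4285/218696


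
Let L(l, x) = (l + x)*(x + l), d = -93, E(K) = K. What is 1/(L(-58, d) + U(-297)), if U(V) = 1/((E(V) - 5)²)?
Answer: 91204/2079542405 ≈ 4.3858e-5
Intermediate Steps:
L(l, x) = (l + x)² (L(l, x) = (l + x)*(l + x) = (l + x)²)
U(V) = (-5 + V)⁻² (U(V) = 1/((V - 5)²) = 1/((-5 + V)²) = (-5 + V)⁻²)
1/(L(-58, d) + U(-297)) = 1/((-58 - 93)² + (-5 - 297)⁻²) = 1/((-151)² + (-302)⁻²) = 1/(22801 + 1/91204) = 1/(2079542405/91204) = 91204/2079542405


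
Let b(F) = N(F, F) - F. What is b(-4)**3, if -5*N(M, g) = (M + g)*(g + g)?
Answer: -85184/125 ≈ -681.47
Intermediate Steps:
N(M, g) = -2*g*(M + g)/5 (N(M, g) = -(M + g)*(g + g)/5 = -(M + g)*2*g/5 = -2*g*(M + g)/5)
b(F) = -F - 4*F**2/5 (b(F) = -2*F*(F + F)/5 - F = -2*F*2*F/5 - F = -4*F**2/5 - F = -F - 4*F**2/5)
b(-4)**3 = ((1/5)*(-4)*(-5 - 4*(-4)))**3 = ((1/5)*(-4)*(-5 + 16))**3 = ((1/5)*(-4)*11)**3 = (-44/5)**3 = -85184/125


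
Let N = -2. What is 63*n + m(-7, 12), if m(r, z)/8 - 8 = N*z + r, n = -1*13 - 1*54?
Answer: -4405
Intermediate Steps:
n = -67 (n = -13 - 54 = -67)
m(r, z) = 64 - 16*z + 8*r (m(r, z) = 64 + 8*(-2*z + r) = 64 + 8*(r - 2*z) = 64 + (-16*z + 8*r) = 64 - 16*z + 8*r)
63*n + m(-7, 12) = 63*(-67) + (64 - 16*12 + 8*(-7)) = -4221 + (64 - 192 - 56) = -4221 - 184 = -4405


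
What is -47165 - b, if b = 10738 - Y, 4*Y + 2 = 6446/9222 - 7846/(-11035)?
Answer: -11785000975679/203529540 ≈ -57903.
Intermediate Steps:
Y = -30021059/203529540 (Y = -½ + (6446/9222 - 7846/(-11035))/4 = -½ + (6446*(1/9222) - 7846*(-1/11035))/4 = -½ + (3223/4611 + 7846/11035)/4 = -½ + (¼)*(71743711/50882385) = -½ + 71743711/203529540 = -30021059/203529540 ≈ -0.14750)
b = 2185530221579/203529540 (b = 10738 - 1*(-30021059/203529540) = 10738 + 30021059/203529540 = 2185530221579/203529540 ≈ 10738.)
-47165 - b = -47165 - 1*2185530221579/203529540 = -47165 - 2185530221579/203529540 = -11785000975679/203529540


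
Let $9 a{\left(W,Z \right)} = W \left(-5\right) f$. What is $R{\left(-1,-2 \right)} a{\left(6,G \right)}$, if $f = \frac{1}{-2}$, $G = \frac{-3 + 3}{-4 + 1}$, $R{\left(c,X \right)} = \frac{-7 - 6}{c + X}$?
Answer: $\frac{65}{9} \approx 7.2222$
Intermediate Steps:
$R{\left(c,X \right)} = - \frac{13}{X + c}$
$G = 0$ ($G = \frac{0}{-3} = 0 \left(- \frac{1}{3}\right) = 0$)
$f = - \frac{1}{2} \approx -0.5$
$a{\left(W,Z \right)} = \frac{5 W}{18}$ ($a{\left(W,Z \right)} = \frac{W \left(-5\right) \left(- \frac{1}{2}\right)}{9} = \frac{- 5 W \left(- \frac{1}{2}\right)}{9} = \frac{\frac{5}{2} W}{9} = \frac{5 W}{18}$)
$R{\left(-1,-2 \right)} a{\left(6,G \right)} = - \frac{13}{-2 - 1} \cdot \frac{5}{18} \cdot 6 = - \frac{13}{-3} \cdot \frac{5}{3} = \left(-13\right) \left(- \frac{1}{3}\right) \frac{5}{3} = \frac{13}{3} \cdot \frac{5}{3} = \frac{65}{9}$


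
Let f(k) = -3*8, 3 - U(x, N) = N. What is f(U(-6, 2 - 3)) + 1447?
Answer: 1423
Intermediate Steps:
U(x, N) = 3 - N
f(k) = -24
f(U(-6, 2 - 3)) + 1447 = -24 + 1447 = 1423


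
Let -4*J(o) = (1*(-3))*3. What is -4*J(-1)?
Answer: -9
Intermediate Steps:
J(o) = 9/4 (J(o) = -1*(-3)*3/4 = -(-3)*3/4 = -¼*(-9) = 9/4)
-4*J(-1) = -4*9/4 = -9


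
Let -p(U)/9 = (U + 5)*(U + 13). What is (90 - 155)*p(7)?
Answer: 140400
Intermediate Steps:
p(U) = -9*(5 + U)*(13 + U) (p(U) = -9*(U + 5)*(U + 13) = -9*(5 + U)*(13 + U))
(90 - 155)*p(7) = (90 - 155)*(-585 - 162*7 - 9*7²) = -65*(-585 - 1134 - 9*49) = -65*(-585 - 1134 - 441) = -65*(-2160) = 140400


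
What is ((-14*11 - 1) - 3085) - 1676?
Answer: -4916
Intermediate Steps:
((-14*11 - 1) - 3085) - 1676 = ((-154 - 1) - 3085) - 1676 = (-155 - 3085) - 1676 = -3240 - 1676 = -4916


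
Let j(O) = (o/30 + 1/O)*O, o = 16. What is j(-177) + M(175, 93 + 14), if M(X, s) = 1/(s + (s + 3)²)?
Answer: -5700664/61035 ≈ -93.400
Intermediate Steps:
M(X, s) = 1/(s + (3 + s)²)
j(O) = O*(8/15 + 1/O) (j(O) = (16/30 + 1/O)*O = (16*(1/30) + 1/O)*O = (8/15 + 1/O)*O = O*(8/15 + 1/O))
j(-177) + M(175, 93 + 14) = (1 + (8/15)*(-177)) + 1/((93 + 14) + (3 + (93 + 14))²) = (1 - 472/5) + 1/(107 + (3 + 107)²) = -467/5 + 1/(107 + 110²) = -467/5 + 1/(107 + 12100) = -467/5 + 1/12207 = -5700664/61035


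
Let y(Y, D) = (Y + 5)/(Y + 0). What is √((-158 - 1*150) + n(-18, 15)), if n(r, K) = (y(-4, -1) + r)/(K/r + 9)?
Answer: I*√60806/14 ≈ 17.613*I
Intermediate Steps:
y(Y, D) = (5 + Y)/Y
n(r, K) = (-¼ + r)/(9 + K/r) (n(r, K) = ((5 - 4)/(-4) + r)/(K/r + 9) = (-¼*1 + r)/(9 + K/r) = (-¼ + r)/(9 + K/r))
√((-158 - 1*150) + n(-18, 15)) = √((-158 - 1*150) + (¼)*(-18)*(-1 + 4*(-18))/(15 + 9*(-18))) = √((-158 - 150) + (¼)*(-18)*(-1 - 72)/(15 - 162)) = √(-308 + (¼)*(-18)*(-73)/(-147)) = √(-308 + (¼)*(-18)*(-1/147)*(-73)) = √(-308 - 219/98) = √(-30403/98) = I*√60806/14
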